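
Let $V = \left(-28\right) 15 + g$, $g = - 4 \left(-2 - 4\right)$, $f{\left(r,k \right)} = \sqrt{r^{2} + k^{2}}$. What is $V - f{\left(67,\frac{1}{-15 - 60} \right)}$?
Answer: $-396 - \frac{\sqrt{25250626}}{75} \approx -463.0$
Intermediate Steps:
$f{\left(r,k \right)} = \sqrt{k^{2} + r^{2}}$
$g = 24$ ($g = \left(-4\right) \left(-6\right) = 24$)
$V = -396$ ($V = \left(-28\right) 15 + 24 = -420 + 24 = -396$)
$V - f{\left(67,\frac{1}{-15 - 60} \right)} = -396 - \sqrt{\left(\frac{1}{-15 - 60}\right)^{2} + 67^{2}} = -396 - \sqrt{\left(\frac{1}{-75}\right)^{2} + 4489} = -396 - \sqrt{\left(- \frac{1}{75}\right)^{2} + 4489} = -396 - \sqrt{\frac{1}{5625} + 4489} = -396 - \sqrt{\frac{25250626}{5625}} = -396 - \frac{\sqrt{25250626}}{75}$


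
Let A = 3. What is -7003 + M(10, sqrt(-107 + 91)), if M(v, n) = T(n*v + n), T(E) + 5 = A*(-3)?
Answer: -7017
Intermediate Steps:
T(E) = -14 (T(E) = -5 + 3*(-3) = -5 - 9 = -14)
M(v, n) = -14
-7003 + M(10, sqrt(-107 + 91)) = -7003 - 14 = -7017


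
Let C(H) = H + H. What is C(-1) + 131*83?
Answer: 10871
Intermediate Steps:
C(H) = 2*H
C(-1) + 131*83 = 2*(-1) + 131*83 = -2 + 10873 = 10871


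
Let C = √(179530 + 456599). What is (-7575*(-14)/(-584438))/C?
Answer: -17675*√70681/20654331139 ≈ -0.00022751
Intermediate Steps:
C = 3*√70681 (C = √636129 = 3*√70681 ≈ 797.58)
(-7575*(-14)/(-584438))/C = (-7575*(-14)/(-584438))/((3*√70681)) = (-1*(-106050)*(-1/584438))*(√70681/212043) = (106050*(-1/584438))*(√70681/212043) = -17675*√70681/20654331139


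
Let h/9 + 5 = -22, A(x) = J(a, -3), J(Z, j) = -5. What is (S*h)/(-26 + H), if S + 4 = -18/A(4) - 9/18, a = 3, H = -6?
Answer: -2187/320 ≈ -6.8344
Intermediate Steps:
A(x) = -5
h = -243 (h = -45 + 9*(-22) = -45 - 198 = -243)
S = -9/10 (S = -4 + (-18/(-5) - 9/18) = -4 + (-18*(-⅕) - 9*1/18) = -4 + (18/5 - ½) = -4 + 31/10 = -9/10 ≈ -0.90000)
(S*h)/(-26 + H) = (-9/10*(-243))/(-26 - 6) = (2187/10)/(-32) = (2187/10)*(-1/32) = -2187/320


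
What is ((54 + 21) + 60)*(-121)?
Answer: -16335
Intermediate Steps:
((54 + 21) + 60)*(-121) = (75 + 60)*(-121) = 135*(-121) = -16335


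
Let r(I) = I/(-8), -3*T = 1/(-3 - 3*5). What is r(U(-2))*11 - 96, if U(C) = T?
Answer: -41483/432 ≈ -96.026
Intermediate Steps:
T = 1/54 (T = -1/(3*(-3 - 3*5)) = -1/(3*(-3 - 15)) = -⅓/(-18) = -⅓*(-1/18) = 1/54 ≈ 0.018519)
U(C) = 1/54
r(I) = -I/8 (r(I) = I*(-⅛) = -I/8)
r(U(-2))*11 - 96 = -⅛*1/54*11 - 96 = -1/432*11 - 96 = -11/432 - 96 = -41483/432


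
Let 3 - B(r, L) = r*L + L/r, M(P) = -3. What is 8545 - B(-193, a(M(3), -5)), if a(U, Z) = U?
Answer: 1760356/193 ≈ 9121.0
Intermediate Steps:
B(r, L) = 3 - L*r - L/r (B(r, L) = 3 - (r*L + L/r) = 3 - (L*r + L/r) = 3 + (-L*r - L/r) = 3 - L*r - L/r)
8545 - B(-193, a(M(3), -5)) = 8545 - (3 - 1*(-3)*(-193) - 1*(-3)/(-193)) = 8545 - (3 - 579 - 1*(-3)*(-1/193)) = 8545 - (3 - 579 - 3/193) = 8545 - 1*(-111171/193) = 8545 + 111171/193 = 1760356/193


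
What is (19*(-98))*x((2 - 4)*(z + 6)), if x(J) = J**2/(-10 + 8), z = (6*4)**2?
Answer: 1261408176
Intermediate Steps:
z = 576 (z = 24**2 = 576)
x(J) = -J**2/2 (x(J) = J**2/(-2) = -J**2/2)
(19*(-98))*x((2 - 4)*(z + 6)) = (19*(-98))*(-(2 - 4)**2*(576 + 6)**2/2) = -(-931)*(-2*582)**2 = -(-931)*(-1164)**2 = -(-931)*1354896 = -1862*(-677448) = 1261408176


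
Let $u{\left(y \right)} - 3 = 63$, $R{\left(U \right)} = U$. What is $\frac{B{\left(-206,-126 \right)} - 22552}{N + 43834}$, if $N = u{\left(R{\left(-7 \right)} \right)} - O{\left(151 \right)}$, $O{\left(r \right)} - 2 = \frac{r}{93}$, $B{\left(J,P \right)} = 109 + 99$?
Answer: $- \frac{2077992}{4082363} \approx -0.50902$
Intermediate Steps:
$u{\left(y \right)} = 66$ ($u{\left(y \right)} = 3 + 63 = 66$)
$B{\left(J,P \right)} = 208$
$O{\left(r \right)} = 2 + \frac{r}{93}$
$N = \frac{5801}{93}$ ($N = 66 - \left(2 + \frac{1}{93} \cdot 151\right) = 66 - \left(2 + \frac{151}{93}\right) = 66 - \frac{337}{93} = \frac{5801}{93} \approx 62.376$)
$\frac{B{\left(-206,-126 \right)} - 22552}{N + 43834} = \frac{208 - 22552}{\frac{5801}{93} + 43834} = - \frac{22344}{\frac{4082363}{93}} = \left(-22344\right) \frac{93}{4082363} = - \frac{2077992}{4082363}$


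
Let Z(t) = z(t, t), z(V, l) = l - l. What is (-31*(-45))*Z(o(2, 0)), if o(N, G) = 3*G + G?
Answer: 0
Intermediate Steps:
o(N, G) = 4*G
z(V, l) = 0
Z(t) = 0
(-31*(-45))*Z(o(2, 0)) = -31*(-45)*0 = 1395*0 = 0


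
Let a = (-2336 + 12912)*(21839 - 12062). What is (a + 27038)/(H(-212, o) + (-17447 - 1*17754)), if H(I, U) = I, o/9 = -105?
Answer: -103428590/35413 ≈ -2920.6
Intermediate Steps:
o = -945 (o = 9*(-105) = -945)
a = 103401552 (a = 10576*9777 = 103401552)
(a + 27038)/(H(-212, o) + (-17447 - 1*17754)) = (103401552 + 27038)/(-212 + (-17447 - 1*17754)) = 103428590/(-212 + (-17447 - 17754)) = 103428590/(-212 - 35201) = 103428590/(-35413) = 103428590*(-1/35413) = -103428590/35413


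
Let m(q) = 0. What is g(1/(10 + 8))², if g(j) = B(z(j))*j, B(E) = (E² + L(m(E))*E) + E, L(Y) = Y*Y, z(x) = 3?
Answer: 4/9 ≈ 0.44444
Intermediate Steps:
L(Y) = Y²
B(E) = E + E² (B(E) = (E² + 0²*E) + E = (E² + 0*E) + E = (E² + 0) + E = E² + E = E + E²)
g(j) = 12*j (g(j) = (3*(1 + 3))*j = (3*4)*j = 12*j)
g(1/(10 + 8))² = (12/(10 + 8))² = (12/18)² = (12*(1/18))² = (⅔)² = 4/9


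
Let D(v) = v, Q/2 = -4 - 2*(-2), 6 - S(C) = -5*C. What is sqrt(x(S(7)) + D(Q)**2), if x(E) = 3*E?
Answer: sqrt(123) ≈ 11.091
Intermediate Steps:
S(C) = 6 + 5*C (S(C) = 6 - (-5)*C = 6 + 5*C)
Q = 0 (Q = 2*(-4 - 2*(-2)) = 2*(-4 + 4) = 2*0 = 0)
sqrt(x(S(7)) + D(Q)**2) = sqrt(3*(6 + 5*7) + 0**2) = sqrt(3*(6 + 35) + 0) = sqrt(3*41 + 0) = sqrt(123 + 0) = sqrt(123)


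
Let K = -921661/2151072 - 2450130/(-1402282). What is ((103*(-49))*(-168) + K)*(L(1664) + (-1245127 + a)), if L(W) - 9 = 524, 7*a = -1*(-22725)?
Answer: -1587438729416825560963649/1508204773152 ≈ -1.0525e+12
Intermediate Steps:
a = 22725/7 (a = (-1*(-22725))/7 = (1/7)*22725 = 22725/7 ≈ 3246.4)
K = 284141243497/215457824736 (K = -921661*1/2151072 - 2450130*(-1/1402282) = -921661/2151072 + 1225065/701141 = 284141243497/215457824736 ≈ 1.3188)
L(W) = 533 (L(W) = 9 + 524 = 533)
((103*(-49))*(-168) + K)*(L(1664) + (-1245127 + a)) = ((103*(-49))*(-168) + 284141243497/215457824736)*(533 + (-1245127 + 22725/7)) = (-5047*(-168) + 284141243497/215457824736)*(533 - 8693164/7) = (847896 + 284141243497/215457824736)*(-8689433/7) = (182686111903598953/215457824736)*(-8689433/7) = -1587438729416825560963649/1508204773152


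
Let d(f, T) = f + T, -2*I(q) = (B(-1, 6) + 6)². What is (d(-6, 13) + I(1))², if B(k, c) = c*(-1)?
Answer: 49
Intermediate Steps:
B(k, c) = -c
I(q) = 0 (I(q) = -(-1*6 + 6)²/2 = -(-6 + 6)²/2 = -½*0² = -½*0 = 0)
d(f, T) = T + f
(d(-6, 13) + I(1))² = ((13 - 6) + 0)² = (7 + 0)² = 7² = 49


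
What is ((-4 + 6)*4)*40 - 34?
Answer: 286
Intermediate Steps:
((-4 + 6)*4)*40 - 34 = (2*4)*40 - 34 = 8*40 - 34 = 320 - 34 = 286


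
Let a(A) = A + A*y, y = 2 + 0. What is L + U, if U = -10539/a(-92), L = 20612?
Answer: 1899817/92 ≈ 20650.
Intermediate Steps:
y = 2
a(A) = 3*A (a(A) = A + A*2 = A + 2*A = 3*A)
U = 3513/92 (U = -10539/(3*(-92)) = -10539/(-276) = -10539*(-1/276) = 3513/92 ≈ 38.185)
L + U = 20612 + 3513/92 = 1899817/92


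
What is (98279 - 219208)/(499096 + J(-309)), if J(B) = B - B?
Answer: -120929/499096 ≈ -0.24230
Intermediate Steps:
J(B) = 0
(98279 - 219208)/(499096 + J(-309)) = (98279 - 219208)/(499096 + 0) = -120929/499096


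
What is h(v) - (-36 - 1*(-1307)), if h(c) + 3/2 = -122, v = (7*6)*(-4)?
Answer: -2789/2 ≈ -1394.5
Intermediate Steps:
v = -168 (v = 42*(-4) = -168)
h(c) = -247/2 (h(c) = -3/2 - 122 = -247/2)
h(v) - (-36 - 1*(-1307)) = -247/2 - (-36 - 1*(-1307)) = -247/2 - (-36 + 1307) = -247/2 - 1*1271 = -247/2 - 1271 = -2789/2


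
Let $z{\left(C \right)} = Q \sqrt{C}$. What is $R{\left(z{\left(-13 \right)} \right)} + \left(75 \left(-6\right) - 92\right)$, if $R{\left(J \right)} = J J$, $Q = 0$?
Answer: $-542$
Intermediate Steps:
$z{\left(C \right)} = 0$ ($z{\left(C \right)} = 0 \sqrt{C} = 0$)
$R{\left(J \right)} = J^{2}$
$R{\left(z{\left(-13 \right)} \right)} + \left(75 \left(-6\right) - 92\right) = 0^{2} + \left(75 \left(-6\right) - 92\right) = 0 - 542 = -542$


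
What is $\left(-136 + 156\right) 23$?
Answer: $460$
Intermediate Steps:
$\left(-136 + 156\right) 23 = 20 \cdot 23 = 460$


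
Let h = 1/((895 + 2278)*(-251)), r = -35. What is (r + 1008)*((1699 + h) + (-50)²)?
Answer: 3253887311248/796423 ≈ 4.0856e+6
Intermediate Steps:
h = -1/796423 (h = -1/251/3173 = (1/3173)*(-1/251) = -1/796423 ≈ -1.2556e-6)
(r + 1008)*((1699 + h) + (-50)²) = (-35 + 1008)*((1699 - 1/796423) + (-50)²) = 973*(1353122676/796423 + 2500) = 973*(3344180176/796423) = 3253887311248/796423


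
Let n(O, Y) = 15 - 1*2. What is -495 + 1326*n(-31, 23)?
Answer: 16743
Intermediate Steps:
n(O, Y) = 13 (n(O, Y) = 15 - 2 = 13)
-495 + 1326*n(-31, 23) = -495 + 1326*13 = -495 + 17238 = 16743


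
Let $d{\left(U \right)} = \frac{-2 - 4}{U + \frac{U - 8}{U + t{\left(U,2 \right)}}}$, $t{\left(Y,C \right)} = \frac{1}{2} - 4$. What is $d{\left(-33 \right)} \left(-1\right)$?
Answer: $- \frac{438}{2327} \approx -0.18823$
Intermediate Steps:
$t{\left(Y,C \right)} = - \frac{7}{2}$ ($t{\left(Y,C \right)} = \frac{1}{2} - 4 = - \frac{7}{2}$)
$d{\left(U \right)} = - \frac{6}{U + \frac{-8 + U}{- \frac{7}{2} + U}}$ ($d{\left(U \right)} = \frac{-2 - 4}{U + \frac{U - 8}{U - \frac{7}{2}}} = - \frac{6}{U + \frac{-8 + U}{- \frac{7}{2} + U}}$)
$d{\left(-33 \right)} \left(-1\right) = \frac{6 \left(7 - -66\right)}{-16 - -165 + 2 \left(-33\right)^{2}} \left(-1\right) = \frac{6 \left(7 + 66\right)}{-16 + 165 + 2 \cdot 1089} \left(-1\right) = 6 \frac{1}{-16 + 165 + 2178} \cdot 73 \left(-1\right) = 6 \cdot \frac{1}{2327} \cdot 73 \left(-1\right) = \frac{438}{2327} \left(-1\right) = - \frac{438}{2327}$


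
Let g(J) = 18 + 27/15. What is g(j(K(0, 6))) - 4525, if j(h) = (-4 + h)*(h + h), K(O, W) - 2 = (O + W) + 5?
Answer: -22526/5 ≈ -4505.2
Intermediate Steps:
K(O, W) = 7 + O + W (K(O, W) = 2 + ((O + W) + 5) = 2 + (5 + O + W) = 7 + O + W)
j(h) = 2*h*(-4 + h) (j(h) = (-4 + h)*(2*h) = 2*h*(-4 + h))
g(J) = 99/5 (g(J) = 18 + 27*(1/15) = 18 + 9/5 = 99/5)
g(j(K(0, 6))) - 4525 = 99/5 - 4525 = -22526/5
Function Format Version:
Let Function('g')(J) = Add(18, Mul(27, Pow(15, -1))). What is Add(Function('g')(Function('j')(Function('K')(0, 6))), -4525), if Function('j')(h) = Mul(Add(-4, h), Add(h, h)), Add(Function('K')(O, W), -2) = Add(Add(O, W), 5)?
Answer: Rational(-22526, 5) ≈ -4505.2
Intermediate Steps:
Function('K')(O, W) = Add(7, O, W) (Function('K')(O, W) = Add(2, Add(Add(O, W), 5)) = Add(2, Add(5, O, W)) = Add(7, O, W))
Function('j')(h) = Mul(2, h, Add(-4, h)) (Function('j')(h) = Mul(Add(-4, h), Mul(2, h)) = Mul(2, h, Add(-4, h)))
Function('g')(J) = Rational(99, 5) (Function('g')(J) = Add(18, Mul(27, Rational(1, 15))) = Add(18, Rational(9, 5)) = Rational(99, 5))
Add(Function('g')(Function('j')(Function('K')(0, 6))), -4525) = Add(Rational(99, 5), -4525) = Rational(-22526, 5)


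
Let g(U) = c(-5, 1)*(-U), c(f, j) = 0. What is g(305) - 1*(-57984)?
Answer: 57984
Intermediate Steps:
g(U) = 0 (g(U) = 0*(-U) = 0)
g(305) - 1*(-57984) = 0 - 1*(-57984) = 0 + 57984 = 57984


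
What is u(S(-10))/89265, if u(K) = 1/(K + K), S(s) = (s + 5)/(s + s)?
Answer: 2/89265 ≈ 2.2405e-5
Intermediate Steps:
S(s) = (5 + s)/(2*s) (S(s) = (5 + s)/((2*s)) = (5 + s)*(1/(2*s)) = (5 + s)/(2*s))
u(K) = 1/(2*K)
u(S(-10))/89265 = (1/(2*(((½)*(5 - 10)/(-10)))))/89265 = (1/(2*(((½)*(-⅒)*(-5)))))*(1/89265) = (1/(2*(¼)))*(1/89265) = ((½)*4)*(1/89265) = 2*(1/89265) = 2/89265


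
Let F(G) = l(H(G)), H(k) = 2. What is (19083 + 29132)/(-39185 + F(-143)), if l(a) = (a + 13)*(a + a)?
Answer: -9643/7825 ≈ -1.2323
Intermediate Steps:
l(a) = 2*a*(13 + a) (l(a) = (13 + a)*(2*a) = 2*a*(13 + a))
F(G) = 60 (F(G) = 2*2*(13 + 2) = 2*2*15 = 60)
(19083 + 29132)/(-39185 + F(-143)) = (19083 + 29132)/(-39185 + 60) = 48215/(-39125) = 48215*(-1/39125) = -9643/7825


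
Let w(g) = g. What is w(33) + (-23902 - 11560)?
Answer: -35429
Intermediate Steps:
w(33) + (-23902 - 11560) = 33 + (-23902 - 11560) = 33 - 35462 = -35429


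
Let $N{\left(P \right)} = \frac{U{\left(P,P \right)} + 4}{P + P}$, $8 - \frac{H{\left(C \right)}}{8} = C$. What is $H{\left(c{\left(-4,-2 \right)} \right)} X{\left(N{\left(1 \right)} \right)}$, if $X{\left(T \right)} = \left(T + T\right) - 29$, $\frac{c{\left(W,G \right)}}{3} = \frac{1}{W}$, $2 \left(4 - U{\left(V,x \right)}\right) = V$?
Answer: $-1505$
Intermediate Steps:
$U{\left(V,x \right)} = 4 - \frac{V}{2}$
$c{\left(W,G \right)} = \frac{3}{W}$
$H{\left(C \right)} = 64 - 8 C$
$N{\left(P \right)} = \frac{8 - \frac{P}{2}}{2 P}$ ($N{\left(P \right)} = \frac{\left(4 - \frac{P}{2}\right) + 4}{P + P} = \frac{8 - \frac{P}{2}}{2 P}$)
$X{\left(T \right)} = -29 + 2 T$ ($X{\left(T \right)} = 2 T - 29 = -29 + 2 T$)
$H{\left(c{\left(-4,-2 \right)} \right)} X{\left(N{\left(1 \right)} \right)} = \left(64 - 8 \frac{3}{-4}\right) \left(-29 + 2 \frac{16 - 1}{4 \cdot 1}\right) = \left(64 - 8 \cdot 3 \left(- \frac{1}{4}\right)\right) \left(-29 + 2 \cdot \frac{1}{4} \cdot 1 \left(16 - 1\right)\right) = \left(64 - -6\right) \left(-29 + 2 \cdot \frac{1}{4} \cdot 1 \cdot 15\right) = \left(64 + 6\right) \left(-29 + 2 \cdot \frac{15}{4}\right) = 70 \left(-29 + \frac{15}{2}\right) = 70 \left(- \frac{43}{2}\right) = -1505$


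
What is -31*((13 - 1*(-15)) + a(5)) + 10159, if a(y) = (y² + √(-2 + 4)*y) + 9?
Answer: 8237 - 155*√2 ≈ 8017.8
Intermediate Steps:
a(y) = 9 + y² + y*√2 (a(y) = (y² + √2*y) + 9 = (y² + y*√2) + 9 = 9 + y² + y*√2)
-31*((13 - 1*(-15)) + a(5)) + 10159 = -31*((13 - 1*(-15)) + (9 + 5² + 5*√2)) + 10159 = -31*((13 + 15) + (9 + 25 + 5*√2)) + 10159 = -31*(28 + (34 + 5*√2)) + 10159 = -31*(62 + 5*√2) + 10159 = (-1922 - 155*√2) + 10159 = 8237 - 155*√2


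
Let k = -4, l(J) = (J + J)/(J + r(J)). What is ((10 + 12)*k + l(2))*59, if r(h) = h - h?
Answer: -5074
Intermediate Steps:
r(h) = 0
l(J) = 2 (l(J) = (J + J)/(J + 0) = (2*J)/J = 2)
((10 + 12)*k + l(2))*59 = ((10 + 12)*(-4) + 2)*59 = (22*(-4) + 2)*59 = (-88 + 2)*59 = -86*59 = -5074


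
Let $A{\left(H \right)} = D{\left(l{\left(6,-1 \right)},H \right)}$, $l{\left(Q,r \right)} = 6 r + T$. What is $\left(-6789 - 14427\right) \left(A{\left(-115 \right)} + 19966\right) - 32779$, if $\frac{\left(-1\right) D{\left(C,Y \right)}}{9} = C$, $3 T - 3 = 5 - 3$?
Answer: $-424458859$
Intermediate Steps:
$T = \frac{5}{3}$ ($T = 1 + \frac{5 - 3}{3} = 1 + \frac{1}{3} \cdot 2 = 1 + \frac{2}{3} = \frac{5}{3} \approx 1.6667$)
$l{\left(Q,r \right)} = \frac{5}{3} + 6 r$ ($l{\left(Q,r \right)} = 6 r + \frac{5}{3} = \frac{5}{3} + 6 r$)
$D{\left(C,Y \right)} = - 9 C$
$A{\left(H \right)} = 39$ ($A{\left(H \right)} = - 9 \left(\frac{5}{3} + 6 \left(-1\right)\right) = - 9 \left(\frac{5}{3} - 6\right) = \left(-9\right) \left(- \frac{13}{3}\right) = 39$)
$\left(-6789 - 14427\right) \left(A{\left(-115 \right)} + 19966\right) - 32779 = \left(-6789 - 14427\right) \left(39 + 19966\right) - 32779 = \left(-21216\right) 20005 - 32779 = -424426080 - 32779 = -424458859$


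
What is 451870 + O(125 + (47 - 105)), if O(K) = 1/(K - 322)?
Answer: 115226849/255 ≈ 4.5187e+5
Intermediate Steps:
O(K) = 1/(-322 + K)
451870 + O(125 + (47 - 105)) = 451870 + 1/(-322 + (125 + (47 - 105))) = 451870 + 1/(-322 + (125 - 58)) = 451870 + 1/(-322 + 67) = 451870 + 1/(-255) = 451870 - 1/255 = 115226849/255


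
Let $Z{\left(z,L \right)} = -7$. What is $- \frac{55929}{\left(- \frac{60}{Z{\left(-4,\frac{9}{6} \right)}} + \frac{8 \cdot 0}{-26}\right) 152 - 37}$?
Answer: $- \frac{391503}{8861} \approx -44.183$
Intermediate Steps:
$- \frac{55929}{\left(- \frac{60}{Z{\left(-4,\frac{9}{6} \right)}} + \frac{8 \cdot 0}{-26}\right) 152 - 37} = - \frac{55929}{\left(- \frac{60}{-7} + \frac{8 \cdot 0}{-26}\right) 152 - 37} = - \frac{55929}{\left(\left(-60\right) \left(- \frac{1}{7}\right) + 0 \left(- \frac{1}{26}\right)\right) 152 - 37} = - \frac{55929}{\left(\frac{60}{7} + 0\right) 152 - 37} = - \frac{55929}{\frac{60}{7} \cdot 152 - 37} = - \frac{55929}{\frac{9120}{7} - 37} = - \frac{55929}{\frac{8861}{7}} = \left(-55929\right) \frac{7}{8861} = - \frac{391503}{8861}$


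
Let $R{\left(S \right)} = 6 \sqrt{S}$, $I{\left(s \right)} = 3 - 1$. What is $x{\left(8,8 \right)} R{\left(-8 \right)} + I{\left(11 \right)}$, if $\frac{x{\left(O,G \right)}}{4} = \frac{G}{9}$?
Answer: $2 + \frac{128 i \sqrt{2}}{3} \approx 2.0 + 60.34 i$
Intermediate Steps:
$x{\left(O,G \right)} = \frac{4 G}{9}$ ($x{\left(O,G \right)} = 4 \frac{G}{9} = \frac{4 G}{9}$)
$I{\left(s \right)} = 2$ ($I{\left(s \right)} = 3 - 1 = 2$)
$x{\left(8,8 \right)} R{\left(-8 \right)} + I{\left(11 \right)} = \frac{4}{9} \cdot 8 \cdot 6 \sqrt{-8} + 2 = \frac{32 \cdot 6 \cdot 2 i \sqrt{2}}{9} + 2 = \frac{32 \cdot 12 i \sqrt{2}}{9} + 2 = \frac{128 i \sqrt{2}}{3} + 2 = 2 + \frac{128 i \sqrt{2}}{3}$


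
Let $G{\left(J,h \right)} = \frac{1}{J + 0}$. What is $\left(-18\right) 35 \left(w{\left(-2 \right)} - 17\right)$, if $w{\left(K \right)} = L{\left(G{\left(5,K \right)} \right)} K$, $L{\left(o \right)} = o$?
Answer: $10962$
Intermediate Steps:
$G{\left(J,h \right)} = \frac{1}{J}$
$w{\left(K \right)} = \frac{K}{5}$
$\left(-18\right) 35 \left(w{\left(-2 \right)} - 17\right) = \left(-18\right) 35 \left(\frac{1}{5} \left(-2\right) - 17\right) = - 630 \left(- \frac{2}{5} - 17\right) = \left(-630\right) \left(- \frac{87}{5}\right) = 10962$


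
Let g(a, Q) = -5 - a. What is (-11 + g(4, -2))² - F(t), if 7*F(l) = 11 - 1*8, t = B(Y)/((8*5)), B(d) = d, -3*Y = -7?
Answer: 2797/7 ≈ 399.57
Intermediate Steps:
Y = 7/3 (Y = -⅓*(-7) = 7/3 ≈ 2.3333)
t = 7/120 (t = 7/(3*((8*5))) = (7/3)/40 = (7/3)*(1/40) = 7/120 ≈ 0.058333)
F(l) = 3/7 (F(l) = (11 - 1*8)/7 = (11 - 8)/7 = (⅐)*3 = 3/7)
(-11 + g(4, -2))² - F(t) = (-11 + (-5 - 1*4))² - 1*3/7 = (-11 + (-5 - 4))² - 3/7 = (-11 - 9)² - 3/7 = (-20)² - 3/7 = 400 - 3/7 = 2797/7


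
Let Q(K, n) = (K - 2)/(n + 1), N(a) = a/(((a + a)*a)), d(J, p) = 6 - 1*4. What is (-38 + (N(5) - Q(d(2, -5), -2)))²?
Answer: 143641/100 ≈ 1436.4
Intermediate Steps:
d(J, p) = 2 (d(J, p) = 6 - 4 = 2)
N(a) = 1/(2*a) (N(a) = a/(((2*a)*a)) = a/((2*a²)) = a*(1/(2*a²)) = 1/(2*a))
Q(K, n) = (-2 + K)/(1 + n)
(-38 + (N(5) - Q(d(2, -5), -2)))² = (-38 + ((½)/5 - (-2 + 2)/(1 - 2)))² = (-38 + ((½)*(⅕) - 0/(-1)))² = (-38 + (⅒ - (-1)*0))² = (-38 + (⅒ - 1*0))² = (-38 + (⅒ + 0))² = (-38 + ⅒)² = (-379/10)² = 143641/100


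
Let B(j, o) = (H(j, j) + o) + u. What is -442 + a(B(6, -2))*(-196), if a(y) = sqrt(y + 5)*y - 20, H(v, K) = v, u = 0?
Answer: 1126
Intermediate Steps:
B(j, o) = j + o (B(j, o) = (j + o) + 0 = j + o)
a(y) = -20 + y*sqrt(5 + y) (a(y) = sqrt(5 + y)*y - 20 = y*sqrt(5 + y) - 20 = -20 + y*sqrt(5 + y))
-442 + a(B(6, -2))*(-196) = -442 + (-20 + (6 - 2)*sqrt(5 + (6 - 2)))*(-196) = -442 + (-20 + 4*sqrt(5 + 4))*(-196) = -442 + (-20 + 4*sqrt(9))*(-196) = -442 + (-20 + 4*3)*(-196) = -442 + (-20 + 12)*(-196) = -442 - 8*(-196) = -442 + 1568 = 1126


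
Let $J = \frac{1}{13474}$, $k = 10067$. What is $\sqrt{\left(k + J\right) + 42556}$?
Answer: $\frac{\sqrt{9553635990622}}{13474} \approx 229.4$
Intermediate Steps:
$J = \frac{1}{13474} \approx 7.4217 \cdot 10^{-5}$
$\sqrt{\left(k + J\right) + 42556} = \sqrt{\left(10067 + \frac{1}{13474}\right) + 42556} = \sqrt{\frac{135642759}{13474} + 42556} = \sqrt{\frac{709042303}{13474}} = \frac{\sqrt{9553635990622}}{13474}$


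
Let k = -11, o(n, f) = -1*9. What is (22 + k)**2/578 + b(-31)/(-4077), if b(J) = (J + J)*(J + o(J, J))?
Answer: -940123/2356506 ≈ -0.39895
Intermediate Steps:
o(n, f) = -9
b(J) = 2*J*(-9 + J) (b(J) = (J + J)*(J - 9) = (2*J)*(-9 + J) = 2*J*(-9 + J))
(22 + k)**2/578 + b(-31)/(-4077) = (22 - 11)**2/578 + (2*(-31)*(-9 - 31))/(-4077) = 11**2*(1/578) + (2*(-31)*(-40))*(-1/4077) = 121*(1/578) + 2480*(-1/4077) = 121/578 - 2480/4077 = -940123/2356506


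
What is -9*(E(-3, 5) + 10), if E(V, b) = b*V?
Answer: 45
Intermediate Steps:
E(V, b) = V*b
-9*(E(-3, 5) + 10) = -9*(-3*5 + 10) = -9*(-15 + 10) = -9*(-5) = 45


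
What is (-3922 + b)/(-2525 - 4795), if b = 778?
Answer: 131/305 ≈ 0.42951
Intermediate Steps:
(-3922 + b)/(-2525 - 4795) = (-3922 + 778)/(-2525 - 4795) = -3144/(-7320) = -3144*(-1/7320) = 131/305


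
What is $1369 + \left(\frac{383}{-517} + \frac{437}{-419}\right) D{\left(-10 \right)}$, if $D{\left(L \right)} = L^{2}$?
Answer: $\frac{257916287}{216623} \approx 1190.6$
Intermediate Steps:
$1369 + \left(\frac{383}{-517} + \frac{437}{-419}\right) D{\left(-10 \right)} = 1369 + \left(\frac{383}{-517} + \frac{437}{-419}\right) \left(-10\right)^{2} = 1369 + \left(383 \left(- \frac{1}{517}\right) + 437 \left(- \frac{1}{419}\right)\right) 100 = 1369 + \left(- \frac{383}{517} - \frac{437}{419}\right) 100 = 1369 - \frac{38640600}{216623} = \frac{257916287}{216623}$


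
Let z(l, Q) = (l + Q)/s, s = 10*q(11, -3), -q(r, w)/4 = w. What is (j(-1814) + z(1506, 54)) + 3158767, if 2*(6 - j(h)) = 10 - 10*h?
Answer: 3149711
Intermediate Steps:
q(r, w) = -4*w
j(h) = 1 + 5*h (j(h) = 6 - (10 - 10*h)/2 = 6 + (-5 + 5*h) = 1 + 5*h)
s = 120 (s = 10*(-4*(-3)) = 10*12 = 120)
z(l, Q) = Q/120 + l/120 (z(l, Q) = (l + Q)/120 = (Q + l)*(1/120) = Q/120 + l/120)
(j(-1814) + z(1506, 54)) + 3158767 = ((1 + 5*(-1814)) + ((1/120)*54 + (1/120)*1506)) + 3158767 = ((1 - 9070) + (9/20 + 251/20)) + 3158767 = (-9069 + 13) + 3158767 = -9056 + 3158767 = 3149711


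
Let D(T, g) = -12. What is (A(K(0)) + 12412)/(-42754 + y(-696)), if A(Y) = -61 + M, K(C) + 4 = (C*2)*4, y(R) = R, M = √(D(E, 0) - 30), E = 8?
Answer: -12351/43450 - I*√42/43450 ≈ -0.28426 - 0.00014915*I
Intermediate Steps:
M = I*√42 (M = √(-12 - 30) = √(-42) = I*√42 ≈ 6.4807*I)
K(C) = -4 + 8*C (K(C) = -4 + (C*2)*4 = -4 + (2*C)*4 = -4 + 8*C)
A(Y) = -61 + I*√42
(A(K(0)) + 12412)/(-42754 + y(-696)) = ((-61 + I*√42) + 12412)/(-42754 - 696) = (12351 + I*√42)/(-43450) = (12351 + I*√42)*(-1/43450) = -12351/43450 - I*√42/43450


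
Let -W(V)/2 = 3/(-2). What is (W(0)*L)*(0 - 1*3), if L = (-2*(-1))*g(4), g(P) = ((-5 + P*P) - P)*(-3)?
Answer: 378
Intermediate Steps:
g(P) = 15 - 3*P² + 3*P (g(P) = ((-5 + P²) - P)*(-3) = (-5 + P² - P)*(-3) = 15 - 3*P² + 3*P)
W(V) = 3 (W(V) = -6/(-2) = -6*(-1)/2 = -2*(-3/2) = 3)
L = -42 (L = (-2*(-1))*(15 - 3*4² + 3*4) = 2*(15 - 3*16 + 12) = 2*(15 - 48 + 12) = 2*(-21) = -42)
(W(0)*L)*(0 - 1*3) = (3*(-42))*(0 - 1*3) = -126*(0 - 3) = -126*(-3) = 378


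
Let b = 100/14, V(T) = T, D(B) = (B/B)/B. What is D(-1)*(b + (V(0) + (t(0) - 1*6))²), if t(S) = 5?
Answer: -57/7 ≈ -8.1429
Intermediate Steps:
D(B) = 1/B
b = 50/7 (b = 100*(1/14) = 50/7 ≈ 7.1429)
D(-1)*(b + (V(0) + (t(0) - 1*6))²) = (50/7 + (0 + (5 - 1*6))²)/(-1) = -(50/7 + (0 + (5 - 6))²) = -(50/7 + (0 - 1)²) = -(50/7 + (-1)²) = -(50/7 + 1) = -1*57/7 = -57/7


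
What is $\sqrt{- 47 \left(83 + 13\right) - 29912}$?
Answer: $2 i \sqrt{8606} \approx 185.54 i$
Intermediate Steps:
$\sqrt{- 47 \left(83 + 13\right) - 29912} = \sqrt{\left(-47\right) 96 - 29912} = \sqrt{-4512 - 29912} = \sqrt{-34424} = 2 i \sqrt{8606}$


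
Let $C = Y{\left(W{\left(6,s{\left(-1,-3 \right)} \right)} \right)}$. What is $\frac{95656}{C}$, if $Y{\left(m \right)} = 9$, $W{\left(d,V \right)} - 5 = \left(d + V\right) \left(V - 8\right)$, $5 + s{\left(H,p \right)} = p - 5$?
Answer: $\frac{95656}{9} \approx 10628.0$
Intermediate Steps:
$s{\left(H,p \right)} = -10 + p$ ($s{\left(H,p \right)} = -5 + \left(p - 5\right) = -5 + \left(-5 + p\right) = -10 + p$)
$W{\left(d,V \right)} = 5 + \left(-8 + V\right) \left(V + d\right)$ ($W{\left(d,V \right)} = 5 + \left(d + V\right) \left(V - 8\right) = 5 + \left(V + d\right) \left(-8 + V\right) = 5 + \left(-8 + V\right) \left(V + d\right)$)
$C = 9$
$\frac{95656}{C} = \frac{95656}{9}$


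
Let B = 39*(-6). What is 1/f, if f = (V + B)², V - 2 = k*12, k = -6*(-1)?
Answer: 1/25600 ≈ 3.9063e-5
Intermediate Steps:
k = 6
B = -234
V = 74 (V = 2 + 6*12 = 2 + 72 = 74)
f = 25600 (f = (74 - 234)² = (-160)² = 25600)
1/f = 1/25600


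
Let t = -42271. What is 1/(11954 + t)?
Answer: -1/30317 ≈ -3.2985e-5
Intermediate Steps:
1/(11954 + t) = 1/(11954 - 42271) = 1/(-30317) = -1/30317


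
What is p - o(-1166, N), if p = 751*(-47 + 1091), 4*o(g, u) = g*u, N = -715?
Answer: 1151243/2 ≈ 5.7562e+5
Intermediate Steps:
o(g, u) = g*u/4 (o(g, u) = (g*u)/4 = g*u/4)
p = 784044 (p = 751*1044 = 784044)
p - o(-1166, N) = 784044 - (-1166)*(-715)/4 = 784044 - 1*416845/2 = 784044 - 416845/2 = 1151243/2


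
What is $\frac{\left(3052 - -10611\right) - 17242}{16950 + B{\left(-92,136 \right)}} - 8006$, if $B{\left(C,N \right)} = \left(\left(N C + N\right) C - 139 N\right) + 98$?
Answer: $- \frac{3033570665}{378912} \approx -8006.0$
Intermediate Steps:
$B{\left(C,N \right)} = 98 - 139 N + C \left(N + C N\right)$ ($B{\left(C,N \right)} = \left(\left(C N + N\right) C - 139 N\right) + 98 = \left(\left(N + C N\right) C - 139 N\right) + 98 = \left(C \left(N + C N\right) - 139 N\right) + 98 = \left(- 139 N + C \left(N + C N\right)\right) + 98 = 98 - 139 N + C \left(N + C N\right)$)
$\frac{\left(3052 - -10611\right) - 17242}{16950 + B{\left(-92,136 \right)}} - 8006 = \frac{\left(3052 - -10611\right) - 17242}{16950 + \left(98 - 18904 - 12512 + 136 \left(-92\right)^{2}\right)} - 8006 = \frac{\left(3052 + 10611\right) - 17242}{16950 + \left(98 - 18904 - 12512 + 136 \cdot 8464\right)} - 8006 = \frac{13663 - 17242}{16950 + \left(98 - 18904 - 12512 + 1151104\right)} - 8006 = - \frac{3579}{16950 + 1119786} - 8006 = - \frac{3579}{1136736} - 8006 = \left(-3579\right) \frac{1}{1136736} - 8006 = - \frac{1193}{378912} - 8006 = - \frac{3033570665}{378912}$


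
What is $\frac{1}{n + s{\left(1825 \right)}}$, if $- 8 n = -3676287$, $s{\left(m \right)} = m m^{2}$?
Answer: $\frac{8}{48630801287} \approx 1.645 \cdot 10^{-10}$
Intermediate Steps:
$s{\left(m \right)} = m^{3}$
$n = \frac{3676287}{8}$ ($n = \left(- \frac{1}{8}\right) \left(-3676287\right) = \frac{3676287}{8} \approx 4.5954 \cdot 10^{5}$)
$\frac{1}{n + s{\left(1825 \right)}} = \frac{1}{\frac{3676287}{8} + 1825^{3}} = \frac{1}{\frac{3676287}{8} + 6078390625} = \frac{1}{\frac{48630801287}{8}} = \frac{8}{48630801287}$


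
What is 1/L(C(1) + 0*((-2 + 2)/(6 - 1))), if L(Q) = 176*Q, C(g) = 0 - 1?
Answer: -1/176 ≈ -0.0056818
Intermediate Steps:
C(g) = -1
1/L(C(1) + 0*((-2 + 2)/(6 - 1))) = 1/(176*(-1 + 0*((-2 + 2)/(6 - 1)))) = 1/(176*(-1 + 0*(0/5))) = 1/(176*(-1 + 0*(0*(1/5)))) = 1/(176*(-1 + 0*0)) = 1/(176*(-1 + 0)) = 1/(176*(-1)) = 1/(-176) = -1/176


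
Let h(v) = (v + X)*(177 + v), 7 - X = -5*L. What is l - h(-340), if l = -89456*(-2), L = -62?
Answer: 74103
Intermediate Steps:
X = -303 (X = 7 - (-5)*(-62) = 7 - 1*310 = 7 - 310 = -303)
l = 178912
h(v) = (-303 + v)*(177 + v) (h(v) = (v - 303)*(177 + v) = (-303 + v)*(177 + v))
l - h(-340) = 178912 - (-53631 + (-340)² - 126*(-340)) = 178912 - (-53631 + 115600 + 42840) = 178912 - 1*104809 = 178912 - 104809 = 74103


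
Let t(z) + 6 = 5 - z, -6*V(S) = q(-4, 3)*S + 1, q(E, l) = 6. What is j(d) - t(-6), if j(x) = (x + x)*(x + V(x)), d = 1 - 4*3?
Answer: -4/3 ≈ -1.3333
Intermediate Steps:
d = -11 (d = 1 - 12 = -11)
V(S) = -1/6 - S (V(S) = -(6*S + 1)/6 = -(1 + 6*S)/6 = -1/6 - S)
j(x) = -x/3 (j(x) = (x + x)*(x + (-1/6 - x)) = (2*x)*(-1/6) = -x/3)
t(z) = -1 - z (t(z) = -6 + (5 - z) = -1 - z)
j(d) - t(-6) = -1/3*(-11) - (-1 - 1*(-6)) = 11/3 - (-1 + 6) = 11/3 - 1*5 = 11/3 - 5 = -4/3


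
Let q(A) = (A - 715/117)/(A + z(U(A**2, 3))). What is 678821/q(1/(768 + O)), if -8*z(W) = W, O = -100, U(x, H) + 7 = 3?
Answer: -2046645315/36731 ≈ -55720.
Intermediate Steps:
U(x, H) = -4 (U(x, H) = -7 + 3 = -4)
z(W) = -W/8
q(A) = (-55/9 + A)/(1/2 + A) (q(A) = (A - 715/117)/(A - 1/8*(-4)) = (A - 715*1/117)/(A + 1/2) = (A - 55/9)/(1/2 + A) = (-55/9 + A)/(1/2 + A))
678821/q(1/(768 + O)) = 678821/((2*(-55 + 9/(768 - 100))/(9*(1 + 2/(768 - 100))))) = 678821/((2*(-55 + 9/668)/(9*(1 + 2/668)))) = 678821/((2*(-55 + 9*(1/668))/(9*(1 + 2*(1/668))))) = 678821/((2*(-55 + 9/668)/(9*(1 + 1/334)))) = 678821/(((2/9)*(-36731/668)/(335/334))) = 678821/(((2/9)*(334/335)*(-36731/668))) = 678821/(-36731/3015) = 678821*(-3015/36731) = -2046645315/36731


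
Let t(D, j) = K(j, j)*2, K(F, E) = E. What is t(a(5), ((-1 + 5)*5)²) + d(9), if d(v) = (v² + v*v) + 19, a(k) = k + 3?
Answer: 981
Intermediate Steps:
a(k) = 3 + k
d(v) = 19 + 2*v² (d(v) = (v² + v²) + 19 = 2*v² + 19 = 19 + 2*v²)
t(D, j) = 2*j (t(D, j) = j*2 = 2*j)
t(a(5), ((-1 + 5)*5)²) + d(9) = 2*((-1 + 5)*5)² + (19 + 2*9²) = 2*(4*5)² + (19 + 2*81) = 2*20² + (19 + 162) = 2*400 + 181 = 800 + 181 = 981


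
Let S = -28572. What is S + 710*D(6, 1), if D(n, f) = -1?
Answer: -29282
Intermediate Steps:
S + 710*D(6, 1) = -28572 + 710*(-1) = -28572 - 710 = -29282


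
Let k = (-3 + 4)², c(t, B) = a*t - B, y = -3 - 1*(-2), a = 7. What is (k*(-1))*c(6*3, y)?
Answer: -127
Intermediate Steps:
y = -1 (y = -3 + 2 = -1)
c(t, B) = -B + 7*t (c(t, B) = 7*t - B = -B + 7*t)
k = 1 (k = 1² = 1)
(k*(-1))*c(6*3, y) = (1*(-1))*(-1*(-1) + 7*(6*3)) = -(1 + 7*18) = -(1 + 126) = -1*127 = -127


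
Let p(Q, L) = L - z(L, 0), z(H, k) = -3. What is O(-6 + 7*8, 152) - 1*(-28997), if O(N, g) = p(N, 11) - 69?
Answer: 28942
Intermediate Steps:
p(Q, L) = 3 + L (p(Q, L) = L - 1*(-3) = L + 3 = 3 + L)
O(N, g) = -55 (O(N, g) = (3 + 11) - 69 = 14 - 69 = -55)
O(-6 + 7*8, 152) - 1*(-28997) = -55 - 1*(-28997) = -55 + 28997 = 28942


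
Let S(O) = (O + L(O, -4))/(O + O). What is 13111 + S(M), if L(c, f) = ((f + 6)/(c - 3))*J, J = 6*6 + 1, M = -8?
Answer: 1153849/88 ≈ 13112.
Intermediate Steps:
J = 37 (J = 36 + 1 = 37)
L(c, f) = 37*(6 + f)/(-3 + c) (L(c, f) = ((f + 6)/(c - 3))*37 = ((6 + f)/(-3 + c))*37 = 37*(6 + f)/(-3 + c))
S(O) = (O + 74/(-3 + O))/(2*O) (S(O) = (O + 37*(6 - 4)/(-3 + O))/(O + O) = (O + 37*2/(-3 + O))/((2*O)) = (O + 74/(-3 + O))*(1/(2*O)) = (O + 74/(-3 + O))/(2*O))
13111 + S(M) = 13111 + (½)*(74 - 8*(-3 - 8))/(-8*(-3 - 8)) = 13111 + (½)*(-⅛)*(74 - 8*(-11))/(-11) = 13111 + (½)*(-⅛)*(-1/11)*(74 + 88) = 13111 + (½)*(-⅛)*(-1/11)*162 = 13111 + 81/88 = 1153849/88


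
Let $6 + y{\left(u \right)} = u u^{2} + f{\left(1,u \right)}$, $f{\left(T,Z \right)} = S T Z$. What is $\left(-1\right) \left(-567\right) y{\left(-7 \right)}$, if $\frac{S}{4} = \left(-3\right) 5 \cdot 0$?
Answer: $-197883$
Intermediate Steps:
$S = 0$ ($S = 4 \left(-3\right) 5 \cdot 0 = 4 \left(\left(-15\right) 0\right) = 4 \cdot 0 = 0$)
$f{\left(T,Z \right)} = 0$ ($f{\left(T,Z \right)} = 0 T Z = 0 Z = 0$)
$y{\left(u \right)} = -6 + u^{3}$ ($y{\left(u \right)} = -6 + \left(u u^{2} + 0\right) = -6 + \left(u^{3} + 0\right) = -6 + u^{3}$)
$\left(-1\right) \left(-567\right) y{\left(-7 \right)} = \left(-1\right) \left(-567\right) \left(-6 + \left(-7\right)^{3}\right) = 567 \left(-6 - 343\right) = 567 \left(-349\right) = -197883$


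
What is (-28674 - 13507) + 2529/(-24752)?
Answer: -1044066641/24752 ≈ -42181.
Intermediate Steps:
(-28674 - 13507) + 2529/(-24752) = -42181 + 2529*(-1/24752) = -42181 - 2529/24752 = -1044066641/24752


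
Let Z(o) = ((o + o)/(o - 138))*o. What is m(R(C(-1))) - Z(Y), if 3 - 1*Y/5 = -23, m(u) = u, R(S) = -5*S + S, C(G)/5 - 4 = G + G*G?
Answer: 4145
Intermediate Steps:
C(G) = 20 + 5*G + 5*G**2 (C(G) = 20 + 5*(G + G*G) = 20 + 5*(G + G**2) = 20 + (5*G + 5*G**2) = 20 + 5*G + 5*G**2)
R(S) = -4*S
Y = 130 (Y = 15 - 5*(-23) = 15 + 115 = 130)
Z(o) = 2*o**2/(-138 + o) (Z(o) = ((2*o)/(-138 + o))*o = (2*o/(-138 + o))*o = 2*o**2/(-138 + o))
m(R(C(-1))) - Z(Y) = -4*(20 + 5*(-1) + 5*(-1)**2) - 2*130**2/(-138 + 130) = -4*(20 - 5 + 5*1) - 2*16900/(-8) = -4*(20 - 5 + 5) - 2*16900*(-1)/8 = -4*20 - 1*(-4225) = -80 + 4225 = 4145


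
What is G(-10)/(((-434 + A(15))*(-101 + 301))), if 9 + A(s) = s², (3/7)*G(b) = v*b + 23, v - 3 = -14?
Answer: -931/130800 ≈ -0.0071177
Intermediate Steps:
v = -11 (v = 3 - 14 = -11)
G(b) = 161/3 - 77*b/3 (G(b) = 7*(-11*b + 23)/3 = 7*(23 - 11*b)/3 = 161/3 - 77*b/3)
A(s) = -9 + s²
G(-10)/(((-434 + A(15))*(-101 + 301))) = (161/3 - 77/3*(-10))/(((-434 + (-9 + 15²))*(-101 + 301))) = (161/3 + 770/3)/(((-434 + (-9 + 225))*200)) = 931/(3*(((-434 + 216)*200))) = 931/(3*((-218*200))) = (931/3)/(-43600) = (931/3)*(-1/43600) = -931/130800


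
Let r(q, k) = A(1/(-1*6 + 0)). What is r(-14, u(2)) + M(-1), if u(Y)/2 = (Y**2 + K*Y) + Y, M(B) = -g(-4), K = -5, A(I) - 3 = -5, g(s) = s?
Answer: 2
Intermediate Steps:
A(I) = -2 (A(I) = 3 - 5 = -2)
M(B) = 4 (M(B) = -1*(-4) = 4)
u(Y) = -8*Y + 2*Y**2 (u(Y) = 2*((Y**2 - 5*Y) + Y) = 2*(Y**2 - 4*Y) = -8*Y + 2*Y**2)
r(q, k) = -2
r(-14, u(2)) + M(-1) = -2 + 4 = 2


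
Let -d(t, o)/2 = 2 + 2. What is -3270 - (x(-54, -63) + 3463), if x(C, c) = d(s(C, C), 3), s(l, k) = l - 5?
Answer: -6725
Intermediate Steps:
s(l, k) = -5 + l
d(t, o) = -8 (d(t, o) = -2*(2 + 2) = -2*4 = -8)
x(C, c) = -8
-3270 - (x(-54, -63) + 3463) = -3270 - (-8 + 3463) = -3270 - 1*3455 = -3270 - 3455 = -6725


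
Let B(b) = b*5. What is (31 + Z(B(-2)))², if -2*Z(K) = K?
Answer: 1296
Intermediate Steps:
B(b) = 5*b
Z(K) = -K/2
(31 + Z(B(-2)))² = (31 - 5*(-2)/2)² = (31 - ½*(-10))² = (31 + 5)² = 36² = 1296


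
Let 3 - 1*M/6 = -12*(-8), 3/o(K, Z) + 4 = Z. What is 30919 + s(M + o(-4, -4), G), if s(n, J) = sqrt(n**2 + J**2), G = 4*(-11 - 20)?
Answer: 30919 + sqrt(20938153)/8 ≈ 31491.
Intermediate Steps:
o(K, Z) = 3/(-4 + Z)
G = -124 (G = 4*(-31) = -124)
M = -558 (M = 18 - (-72)*(-8) = 18 - 6*96 = 18 - 576 = -558)
s(n, J) = sqrt(J**2 + n**2)
30919 + s(M + o(-4, -4), G) = 30919 + sqrt((-124)**2 + (-558 + 3/(-4 - 4))**2) = 30919 + sqrt(15376 + (-558 + 3/(-8))**2) = 30919 + sqrt(15376 + (-558 + 3*(-1/8))**2) = 30919 + sqrt(15376 + (-558 - 3/8)**2) = 30919 + sqrt(15376 + (-4467/8)**2) = 30919 + sqrt(15376 + 19954089/64) = 30919 + sqrt(20938153/64) = 30919 + sqrt(20938153)/8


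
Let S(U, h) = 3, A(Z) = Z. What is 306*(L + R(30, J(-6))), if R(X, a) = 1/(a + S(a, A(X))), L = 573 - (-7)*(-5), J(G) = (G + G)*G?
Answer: 4115802/25 ≈ 1.6463e+5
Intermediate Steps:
J(G) = 2*G**2 (J(G) = (2*G)*G = 2*G**2)
L = 538 (L = 573 - 1*35 = 573 - 35 = 538)
R(X, a) = 1/(3 + a) (R(X, a) = 1/(a + 3) = 1/(3 + a))
306*(L + R(30, J(-6))) = 306*(538 + 1/(3 + 2*(-6)**2)) = 306*(538 + 1/(3 + 2*36)) = 306*(538 + 1/(3 + 72)) = 306*(538 + 1/75) = 306*(40351/75) = 4115802/25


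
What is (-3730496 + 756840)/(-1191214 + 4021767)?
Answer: -2973656/2830553 ≈ -1.0506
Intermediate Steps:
(-3730496 + 756840)/(-1191214 + 4021767) = -2973656/2830553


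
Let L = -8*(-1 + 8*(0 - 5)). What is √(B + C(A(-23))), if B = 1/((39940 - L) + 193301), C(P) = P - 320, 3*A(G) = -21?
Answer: 5*I*√709569920326/232913 ≈ 18.083*I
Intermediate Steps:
A(G) = -7 (A(G) = (⅓)*(-21) = -7)
L = 328 (L = -8*(-1 + 8*(-5)) = -8*(-1 - 40) = -8*(-41) = 328)
C(P) = -320 + P
B = 1/232913 (B = 1/((39940 - 1*328) + 193301) = 1/((39940 - 328) + 193301) = 1/(39612 + 193301) = 1/232913 ≈ 4.2934e-6)
√(B + C(A(-23))) = √(1/232913 + (-320 - 7)) = √(1/232913 - 327) = √(-76162550/232913) = 5*I*√709569920326/232913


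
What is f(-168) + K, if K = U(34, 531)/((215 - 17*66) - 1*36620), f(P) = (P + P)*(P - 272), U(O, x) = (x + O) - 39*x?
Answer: 5548011824/37527 ≈ 1.4784e+5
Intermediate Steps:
U(O, x) = O - 38*x (U(O, x) = (O + x) - 39*x = O - 38*x)
f(P) = 2*P*(-272 + P) (f(P) = (2*P)*(-272 + P) = 2*P*(-272 + P))
K = 20144/37527 (K = (34 - 38*531)/((215 - 17*66) - 1*36620) = (34 - 20178)/((215 - 1122) - 36620) = -20144/(-907 - 36620) = -20144/(-37527) = -20144*(-1/37527) = 20144/37527 ≈ 0.53679)
f(-168) + K = 2*(-168)*(-272 - 168) + 20144/37527 = 2*(-168)*(-440) + 20144/37527 = 147840 + 20144/37527 = 5548011824/37527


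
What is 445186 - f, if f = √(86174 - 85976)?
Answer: 445186 - 3*√22 ≈ 4.4517e+5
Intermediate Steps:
f = 3*√22 (f = √198 = 3*√22 ≈ 14.071)
445186 - f = 445186 - 3*√22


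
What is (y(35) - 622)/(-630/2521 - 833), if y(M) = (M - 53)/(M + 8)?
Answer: 67472044/90326789 ≈ 0.74698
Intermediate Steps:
y(M) = (-53 + M)/(8 + M)
(y(35) - 622)/(-630/2521 - 833) = ((-53 + 35)/(8 + 35) - 622)/(-630/2521 - 833) = (-18/43 - 622)/(-630*1/2521 - 833) = ((1/43)*(-18) - 622)/(-630/2521 - 833) = (-18/43 - 622)/(-2100623/2521) = -26764/43*(-2521/2100623) = 67472044/90326789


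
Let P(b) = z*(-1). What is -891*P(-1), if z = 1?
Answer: 891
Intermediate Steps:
P(b) = -1 (P(b) = 1*(-1) = -1)
-891*P(-1) = -891*(-1) = 891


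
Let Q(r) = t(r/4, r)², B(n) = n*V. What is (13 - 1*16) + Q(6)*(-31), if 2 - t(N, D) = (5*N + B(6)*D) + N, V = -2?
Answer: -130978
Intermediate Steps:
B(n) = -2*n (B(n) = n*(-2) = -2*n)
t(N, D) = 2 - 6*N + 12*D (t(N, D) = 2 - ((5*N + (-2*6)*D) + N) = 2 - ((5*N - 12*D) + N) = 2 - ((-12*D + 5*N) + N) = 2 - (-12*D + 6*N) = 2 + (-6*N + 12*D) = 2 - 6*N + 12*D)
Q(r) = (2 + 21*r/2)² (Q(r) = (2 - 6*r/4 + 12*r)² = (2 - 3*r/2 + 12*r)² = (2 + 21*r/2)²)
(13 - 1*16) + Q(6)*(-31) = (13 - 1*16) + ((4 + 21*6)²/4)*(-31) = (13 - 16) + ((4 + 126)²/4)*(-31) = -3 + ((¼)*130²)*(-31) = -3 + ((¼)*16900)*(-31) = -3 + 4225*(-31) = -3 - 130975 = -130978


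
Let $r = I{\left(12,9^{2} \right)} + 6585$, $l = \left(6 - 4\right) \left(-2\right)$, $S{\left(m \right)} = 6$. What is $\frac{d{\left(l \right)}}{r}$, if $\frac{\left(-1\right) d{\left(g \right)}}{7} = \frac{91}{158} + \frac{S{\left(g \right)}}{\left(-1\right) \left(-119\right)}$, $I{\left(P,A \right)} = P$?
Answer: $- \frac{11777}{17719542} \approx -0.00066463$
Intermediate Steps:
$l = -4$ ($l = 2 \left(-2\right) = -4$)
$r = 6597$ ($r = 12 + 6585 = 6597$)
$d{\left(g \right)} = - \frac{11777}{2686}$ ($d{\left(g \right)} = - 7 \left(\frac{91}{158} + \frac{6}{\left(-1\right) \left(-119\right)}\right) = - 7 \left(91 \cdot \frac{1}{158} + \frac{6}{119}\right) = - 7 \left(\frac{91}{158} + 6 \cdot \frac{1}{119}\right) = - 7 \left(\frac{91}{158} + \frac{6}{119}\right) = \left(-7\right) \frac{11777}{18802} = - \frac{11777}{2686}$)
$\frac{d{\left(l \right)}}{r} = - \frac{11777}{2686 \cdot 6597} = \left(- \frac{11777}{2686}\right) \frac{1}{6597} = - \frac{11777}{17719542}$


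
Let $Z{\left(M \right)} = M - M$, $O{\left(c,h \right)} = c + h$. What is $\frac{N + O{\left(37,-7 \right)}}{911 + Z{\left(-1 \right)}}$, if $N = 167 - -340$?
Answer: $\frac{537}{911} \approx 0.58946$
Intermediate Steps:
$N = 507$ ($N = 167 + 340 = 507$)
$Z{\left(M \right)} = 0$
$\frac{N + O{\left(37,-7 \right)}}{911 + Z{\left(-1 \right)}} = \frac{507 + \left(37 - 7\right)}{911 + 0} = \frac{507 + 30}{911} = 537 \cdot \frac{1}{911} = \frac{537}{911}$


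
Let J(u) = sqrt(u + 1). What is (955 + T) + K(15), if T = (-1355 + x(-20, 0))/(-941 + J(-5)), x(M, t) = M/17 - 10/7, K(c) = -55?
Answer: 46448639/51527 + 158*I/51527 ≈ 901.44 + 0.0030664*I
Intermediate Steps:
J(u) = sqrt(1 + u)
x(M, t) = -10/7 + M/17 (x(M, t) = M*(1/17) - 10*1/7 = M/17 - 10/7 = -10/7 + M/17)
T = -79*(-941 - 2*I)/51527 (T = (-1355 + (-10/7 + (1/17)*(-20)))/(-941 + sqrt(1 - 5)) = (-1355 + (-10/7 - 20/17))/(-941 + sqrt(-4)) = (-1355 - 310/119)/(-941 + 2*I) = -79*(-941 - 2*I)/51527 ≈ 1.4427 + 0.0030664*I)
(955 + T) + K(15) = (955 + (74339/51527 + 158*I/51527)) - 55 = (49282624/51527 + 158*I/51527) - 55 = 46448639/51527 + 158*I/51527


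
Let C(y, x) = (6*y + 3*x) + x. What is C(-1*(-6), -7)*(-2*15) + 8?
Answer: -232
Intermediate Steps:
C(y, x) = 4*x + 6*y (C(y, x) = (3*x + 6*y) + x = 4*x + 6*y)
C(-1*(-6), -7)*(-2*15) + 8 = (4*(-7) + 6*(-1*(-6)))*(-2*15) + 8 = (-28 + 6*6)*(-30) + 8 = (-28 + 36)*(-30) + 8 = 8*(-30) + 8 = -240 + 8 = -232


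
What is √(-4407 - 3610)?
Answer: I*√8017 ≈ 89.538*I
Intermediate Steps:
√(-4407 - 3610) = √(-8017) = I*√8017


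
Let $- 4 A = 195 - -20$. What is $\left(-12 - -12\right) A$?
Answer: $0$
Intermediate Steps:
$A = - \frac{215}{4}$ ($A = - \frac{195 - -20}{4} = - \frac{195 + 20}{4} = \left(- \frac{1}{4}\right) 215 = - \frac{215}{4} \approx -53.75$)
$\left(-12 - -12\right) A = \left(-12 - -12\right) \left(- \frac{215}{4}\right) = \left(-12 + 12\right) \left(- \frac{215}{4}\right) = 0 \left(- \frac{215}{4}\right) = 0$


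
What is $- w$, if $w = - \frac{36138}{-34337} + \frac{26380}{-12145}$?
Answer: $\frac{93382810}{83404573} \approx 1.1196$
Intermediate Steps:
$w = - \frac{93382810}{83404573}$ ($w = \left(-36138\right) \left(- \frac{1}{34337}\right) + 26380 \left(- \frac{1}{12145}\right) = \frac{36138}{34337} - \frac{5276}{2429} = - \frac{93382810}{83404573} \approx -1.1196$)
$- w = \left(-1\right) \left(- \frac{93382810}{83404573}\right) = \frac{93382810}{83404573}$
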